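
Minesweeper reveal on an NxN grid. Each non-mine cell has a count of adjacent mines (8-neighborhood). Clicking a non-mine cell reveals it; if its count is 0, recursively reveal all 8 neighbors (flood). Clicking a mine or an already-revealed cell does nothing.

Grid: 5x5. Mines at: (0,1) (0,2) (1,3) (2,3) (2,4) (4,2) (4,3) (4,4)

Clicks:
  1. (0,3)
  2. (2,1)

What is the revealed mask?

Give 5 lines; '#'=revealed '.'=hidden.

Answer: ...#.
###..
###..
###..
##...

Derivation:
Click 1 (0,3) count=2: revealed 1 new [(0,3)] -> total=1
Click 2 (2,1) count=0: revealed 11 new [(1,0) (1,1) (1,2) (2,0) (2,1) (2,2) (3,0) (3,1) (3,2) (4,0) (4,1)] -> total=12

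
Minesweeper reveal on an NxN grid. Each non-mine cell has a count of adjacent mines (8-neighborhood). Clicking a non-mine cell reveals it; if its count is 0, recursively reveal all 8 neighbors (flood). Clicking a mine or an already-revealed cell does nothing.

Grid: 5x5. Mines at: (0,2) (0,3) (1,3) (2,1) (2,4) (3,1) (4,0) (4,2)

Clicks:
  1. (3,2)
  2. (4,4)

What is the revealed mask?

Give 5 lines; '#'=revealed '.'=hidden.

Click 1 (3,2) count=3: revealed 1 new [(3,2)] -> total=1
Click 2 (4,4) count=0: revealed 4 new [(3,3) (3,4) (4,3) (4,4)] -> total=5

Answer: .....
.....
.....
..###
...##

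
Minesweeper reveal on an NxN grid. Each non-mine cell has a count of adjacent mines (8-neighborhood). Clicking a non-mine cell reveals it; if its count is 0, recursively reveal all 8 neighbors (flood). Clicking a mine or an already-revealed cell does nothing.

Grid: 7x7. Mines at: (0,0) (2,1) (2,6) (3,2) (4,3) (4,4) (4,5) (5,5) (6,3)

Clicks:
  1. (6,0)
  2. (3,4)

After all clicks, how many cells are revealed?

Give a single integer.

Answer: 12

Derivation:
Click 1 (6,0) count=0: revealed 11 new [(3,0) (3,1) (4,0) (4,1) (4,2) (5,0) (5,1) (5,2) (6,0) (6,1) (6,2)] -> total=11
Click 2 (3,4) count=3: revealed 1 new [(3,4)] -> total=12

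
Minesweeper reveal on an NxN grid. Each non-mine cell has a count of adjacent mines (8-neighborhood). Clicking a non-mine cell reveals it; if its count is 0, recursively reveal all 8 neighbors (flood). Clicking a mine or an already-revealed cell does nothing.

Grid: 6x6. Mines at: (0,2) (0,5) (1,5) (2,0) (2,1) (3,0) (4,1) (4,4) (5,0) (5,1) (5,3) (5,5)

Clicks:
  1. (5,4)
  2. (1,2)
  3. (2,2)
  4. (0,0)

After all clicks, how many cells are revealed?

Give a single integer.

Answer: 7

Derivation:
Click 1 (5,4) count=3: revealed 1 new [(5,4)] -> total=1
Click 2 (1,2) count=2: revealed 1 new [(1,2)] -> total=2
Click 3 (2,2) count=1: revealed 1 new [(2,2)] -> total=3
Click 4 (0,0) count=0: revealed 4 new [(0,0) (0,1) (1,0) (1,1)] -> total=7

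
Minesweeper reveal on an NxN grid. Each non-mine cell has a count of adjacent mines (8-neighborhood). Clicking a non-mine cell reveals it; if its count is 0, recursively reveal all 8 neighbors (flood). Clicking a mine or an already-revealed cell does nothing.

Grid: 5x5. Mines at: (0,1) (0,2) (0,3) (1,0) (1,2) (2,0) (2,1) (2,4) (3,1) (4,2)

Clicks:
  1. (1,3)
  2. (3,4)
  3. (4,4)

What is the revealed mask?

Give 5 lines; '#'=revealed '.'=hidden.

Click 1 (1,3) count=4: revealed 1 new [(1,3)] -> total=1
Click 2 (3,4) count=1: revealed 1 new [(3,4)] -> total=2
Click 3 (4,4) count=0: revealed 3 new [(3,3) (4,3) (4,4)] -> total=5

Answer: .....
...#.
.....
...##
...##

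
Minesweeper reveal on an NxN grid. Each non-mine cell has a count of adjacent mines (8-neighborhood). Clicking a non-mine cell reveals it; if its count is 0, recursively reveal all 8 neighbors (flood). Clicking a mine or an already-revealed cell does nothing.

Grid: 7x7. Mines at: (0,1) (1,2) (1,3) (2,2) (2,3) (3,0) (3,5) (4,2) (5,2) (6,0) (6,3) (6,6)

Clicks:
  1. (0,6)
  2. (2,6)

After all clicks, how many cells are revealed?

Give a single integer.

Click 1 (0,6) count=0: revealed 9 new [(0,4) (0,5) (0,6) (1,4) (1,5) (1,6) (2,4) (2,5) (2,6)] -> total=9
Click 2 (2,6) count=1: revealed 0 new [(none)] -> total=9

Answer: 9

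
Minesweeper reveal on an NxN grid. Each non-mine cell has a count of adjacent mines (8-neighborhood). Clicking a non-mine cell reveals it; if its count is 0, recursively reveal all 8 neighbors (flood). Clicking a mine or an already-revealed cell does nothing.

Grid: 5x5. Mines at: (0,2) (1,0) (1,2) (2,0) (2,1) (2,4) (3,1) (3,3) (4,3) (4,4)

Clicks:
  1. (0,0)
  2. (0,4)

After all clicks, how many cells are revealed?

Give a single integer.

Answer: 5

Derivation:
Click 1 (0,0) count=1: revealed 1 new [(0,0)] -> total=1
Click 2 (0,4) count=0: revealed 4 new [(0,3) (0,4) (1,3) (1,4)] -> total=5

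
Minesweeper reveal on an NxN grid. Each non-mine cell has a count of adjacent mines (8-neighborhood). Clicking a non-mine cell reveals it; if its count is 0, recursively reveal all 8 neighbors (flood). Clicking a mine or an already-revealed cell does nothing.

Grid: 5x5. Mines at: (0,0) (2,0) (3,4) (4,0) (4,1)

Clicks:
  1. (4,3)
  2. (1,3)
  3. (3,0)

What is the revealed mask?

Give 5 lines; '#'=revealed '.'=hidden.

Click 1 (4,3) count=1: revealed 1 new [(4,3)] -> total=1
Click 2 (1,3) count=0: revealed 15 new [(0,1) (0,2) (0,3) (0,4) (1,1) (1,2) (1,3) (1,4) (2,1) (2,2) (2,3) (2,4) (3,1) (3,2) (3,3)] -> total=16
Click 3 (3,0) count=3: revealed 1 new [(3,0)] -> total=17

Answer: .####
.####
.####
####.
...#.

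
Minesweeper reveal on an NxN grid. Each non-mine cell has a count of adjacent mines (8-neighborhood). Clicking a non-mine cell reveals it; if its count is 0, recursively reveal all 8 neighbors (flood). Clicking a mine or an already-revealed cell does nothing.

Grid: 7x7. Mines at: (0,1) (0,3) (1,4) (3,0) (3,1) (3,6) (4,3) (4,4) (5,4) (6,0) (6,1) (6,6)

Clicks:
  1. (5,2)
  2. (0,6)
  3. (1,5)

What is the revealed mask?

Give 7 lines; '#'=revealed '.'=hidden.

Click 1 (5,2) count=2: revealed 1 new [(5,2)] -> total=1
Click 2 (0,6) count=0: revealed 6 new [(0,5) (0,6) (1,5) (1,6) (2,5) (2,6)] -> total=7
Click 3 (1,5) count=1: revealed 0 new [(none)] -> total=7

Answer: .....##
.....##
.....##
.......
.......
..#....
.......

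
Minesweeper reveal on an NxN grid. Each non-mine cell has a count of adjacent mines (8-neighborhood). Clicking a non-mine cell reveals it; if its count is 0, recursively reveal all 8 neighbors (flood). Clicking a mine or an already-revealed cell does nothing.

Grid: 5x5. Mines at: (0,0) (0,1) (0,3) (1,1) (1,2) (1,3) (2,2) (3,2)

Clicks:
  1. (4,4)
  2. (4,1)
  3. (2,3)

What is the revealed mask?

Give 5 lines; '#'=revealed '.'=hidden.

Answer: .....
.....
...##
...##
.#.##

Derivation:
Click 1 (4,4) count=0: revealed 6 new [(2,3) (2,4) (3,3) (3,4) (4,3) (4,4)] -> total=6
Click 2 (4,1) count=1: revealed 1 new [(4,1)] -> total=7
Click 3 (2,3) count=4: revealed 0 new [(none)] -> total=7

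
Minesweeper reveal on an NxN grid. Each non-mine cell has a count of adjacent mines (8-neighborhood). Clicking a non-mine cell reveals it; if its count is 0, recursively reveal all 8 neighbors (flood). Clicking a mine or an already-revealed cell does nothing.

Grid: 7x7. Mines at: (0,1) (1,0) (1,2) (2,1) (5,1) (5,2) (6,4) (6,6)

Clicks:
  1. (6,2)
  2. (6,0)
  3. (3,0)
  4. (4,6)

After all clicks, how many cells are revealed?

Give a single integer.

Click 1 (6,2) count=2: revealed 1 new [(6,2)] -> total=1
Click 2 (6,0) count=1: revealed 1 new [(6,0)] -> total=2
Click 3 (3,0) count=1: revealed 1 new [(3,0)] -> total=3
Click 4 (4,6) count=0: revealed 27 new [(0,3) (0,4) (0,5) (0,6) (1,3) (1,4) (1,5) (1,6) (2,2) (2,3) (2,4) (2,5) (2,6) (3,2) (3,3) (3,4) (3,5) (3,6) (4,2) (4,3) (4,4) (4,5) (4,6) (5,3) (5,4) (5,5) (5,6)] -> total=30

Answer: 30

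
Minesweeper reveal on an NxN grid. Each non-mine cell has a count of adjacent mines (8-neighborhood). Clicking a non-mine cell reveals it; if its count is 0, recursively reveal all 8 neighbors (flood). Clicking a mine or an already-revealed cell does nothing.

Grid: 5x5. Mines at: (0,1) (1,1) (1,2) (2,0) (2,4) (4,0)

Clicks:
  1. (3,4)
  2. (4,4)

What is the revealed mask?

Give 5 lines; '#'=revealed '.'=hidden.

Answer: .....
.....
.###.
.####
.####

Derivation:
Click 1 (3,4) count=1: revealed 1 new [(3,4)] -> total=1
Click 2 (4,4) count=0: revealed 10 new [(2,1) (2,2) (2,3) (3,1) (3,2) (3,3) (4,1) (4,2) (4,3) (4,4)] -> total=11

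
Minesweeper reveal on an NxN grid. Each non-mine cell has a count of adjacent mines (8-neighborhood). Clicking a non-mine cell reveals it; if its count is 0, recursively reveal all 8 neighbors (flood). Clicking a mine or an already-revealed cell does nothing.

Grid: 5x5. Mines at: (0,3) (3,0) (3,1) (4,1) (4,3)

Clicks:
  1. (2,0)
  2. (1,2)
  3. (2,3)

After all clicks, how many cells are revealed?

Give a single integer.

Answer: 10

Derivation:
Click 1 (2,0) count=2: revealed 1 new [(2,0)] -> total=1
Click 2 (1,2) count=1: revealed 1 new [(1,2)] -> total=2
Click 3 (2,3) count=0: revealed 8 new [(1,3) (1,4) (2,2) (2,3) (2,4) (3,2) (3,3) (3,4)] -> total=10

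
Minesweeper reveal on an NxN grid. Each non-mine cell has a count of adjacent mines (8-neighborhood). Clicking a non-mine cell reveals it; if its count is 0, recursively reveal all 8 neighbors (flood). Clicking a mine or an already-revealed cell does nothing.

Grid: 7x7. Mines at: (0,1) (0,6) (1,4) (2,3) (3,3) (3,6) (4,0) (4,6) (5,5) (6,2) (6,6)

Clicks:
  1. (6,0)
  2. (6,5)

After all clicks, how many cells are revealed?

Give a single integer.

Click 1 (6,0) count=0: revealed 4 new [(5,0) (5,1) (6,0) (6,1)] -> total=4
Click 2 (6,5) count=2: revealed 1 new [(6,5)] -> total=5

Answer: 5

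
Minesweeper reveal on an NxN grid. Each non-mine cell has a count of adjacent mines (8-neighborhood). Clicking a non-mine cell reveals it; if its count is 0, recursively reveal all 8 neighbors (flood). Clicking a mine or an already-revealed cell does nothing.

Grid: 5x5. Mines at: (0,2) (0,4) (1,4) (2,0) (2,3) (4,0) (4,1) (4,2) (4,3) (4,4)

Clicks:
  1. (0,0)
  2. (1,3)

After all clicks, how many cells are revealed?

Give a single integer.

Answer: 5

Derivation:
Click 1 (0,0) count=0: revealed 4 new [(0,0) (0,1) (1,0) (1,1)] -> total=4
Click 2 (1,3) count=4: revealed 1 new [(1,3)] -> total=5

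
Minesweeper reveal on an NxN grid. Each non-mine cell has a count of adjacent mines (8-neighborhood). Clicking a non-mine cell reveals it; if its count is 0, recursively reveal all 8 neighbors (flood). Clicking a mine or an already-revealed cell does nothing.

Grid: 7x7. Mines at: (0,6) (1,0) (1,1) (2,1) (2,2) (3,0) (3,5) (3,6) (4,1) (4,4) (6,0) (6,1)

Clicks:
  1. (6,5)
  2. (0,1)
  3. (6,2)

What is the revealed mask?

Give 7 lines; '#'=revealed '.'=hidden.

Click 1 (6,5) count=0: revealed 12 new [(4,5) (4,6) (5,2) (5,3) (5,4) (5,5) (5,6) (6,2) (6,3) (6,4) (6,5) (6,6)] -> total=12
Click 2 (0,1) count=2: revealed 1 new [(0,1)] -> total=13
Click 3 (6,2) count=1: revealed 0 new [(none)] -> total=13

Answer: .#.....
.......
.......
.......
.....##
..#####
..#####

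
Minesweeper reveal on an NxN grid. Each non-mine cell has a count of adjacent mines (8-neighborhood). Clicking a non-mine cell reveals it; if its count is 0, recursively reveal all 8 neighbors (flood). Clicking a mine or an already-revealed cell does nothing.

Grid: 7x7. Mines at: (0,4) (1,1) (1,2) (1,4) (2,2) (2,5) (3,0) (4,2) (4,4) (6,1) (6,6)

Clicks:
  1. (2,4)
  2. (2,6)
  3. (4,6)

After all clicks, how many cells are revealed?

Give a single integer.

Answer: 8

Derivation:
Click 1 (2,4) count=2: revealed 1 new [(2,4)] -> total=1
Click 2 (2,6) count=1: revealed 1 new [(2,6)] -> total=2
Click 3 (4,6) count=0: revealed 6 new [(3,5) (3,6) (4,5) (4,6) (5,5) (5,6)] -> total=8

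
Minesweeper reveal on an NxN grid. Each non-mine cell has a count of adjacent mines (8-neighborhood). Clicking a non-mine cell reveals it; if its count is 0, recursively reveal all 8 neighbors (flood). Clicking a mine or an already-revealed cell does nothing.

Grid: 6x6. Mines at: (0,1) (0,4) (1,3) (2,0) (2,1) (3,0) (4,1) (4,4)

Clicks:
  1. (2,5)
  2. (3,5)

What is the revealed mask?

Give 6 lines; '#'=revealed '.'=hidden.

Answer: ......
....##
....##
....##
......
......

Derivation:
Click 1 (2,5) count=0: revealed 6 new [(1,4) (1,5) (2,4) (2,5) (3,4) (3,5)] -> total=6
Click 2 (3,5) count=1: revealed 0 new [(none)] -> total=6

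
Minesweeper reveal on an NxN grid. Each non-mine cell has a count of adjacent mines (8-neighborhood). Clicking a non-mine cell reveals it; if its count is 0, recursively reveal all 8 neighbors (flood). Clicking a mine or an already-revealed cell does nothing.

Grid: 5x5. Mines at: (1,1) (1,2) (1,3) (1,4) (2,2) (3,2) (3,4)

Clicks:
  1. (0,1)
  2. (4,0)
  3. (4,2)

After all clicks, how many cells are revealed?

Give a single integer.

Click 1 (0,1) count=2: revealed 1 new [(0,1)] -> total=1
Click 2 (4,0) count=0: revealed 6 new [(2,0) (2,1) (3,0) (3,1) (4,0) (4,1)] -> total=7
Click 3 (4,2) count=1: revealed 1 new [(4,2)] -> total=8

Answer: 8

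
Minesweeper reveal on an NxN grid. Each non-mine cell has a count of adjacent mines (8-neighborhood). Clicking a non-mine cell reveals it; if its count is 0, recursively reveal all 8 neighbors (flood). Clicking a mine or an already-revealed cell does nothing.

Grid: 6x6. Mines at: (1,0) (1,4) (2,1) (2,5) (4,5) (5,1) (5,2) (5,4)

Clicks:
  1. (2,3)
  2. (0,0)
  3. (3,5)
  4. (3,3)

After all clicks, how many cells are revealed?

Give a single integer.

Click 1 (2,3) count=1: revealed 1 new [(2,3)] -> total=1
Click 2 (0,0) count=1: revealed 1 new [(0,0)] -> total=2
Click 3 (3,5) count=2: revealed 1 new [(3,5)] -> total=3
Click 4 (3,3) count=0: revealed 8 new [(2,2) (2,4) (3,2) (3,3) (3,4) (4,2) (4,3) (4,4)] -> total=11

Answer: 11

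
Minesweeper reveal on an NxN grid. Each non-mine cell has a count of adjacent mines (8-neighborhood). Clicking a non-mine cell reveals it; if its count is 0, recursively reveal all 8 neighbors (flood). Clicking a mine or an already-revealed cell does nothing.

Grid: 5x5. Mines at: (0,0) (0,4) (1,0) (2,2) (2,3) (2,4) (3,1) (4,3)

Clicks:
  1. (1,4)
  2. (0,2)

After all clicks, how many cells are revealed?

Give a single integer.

Click 1 (1,4) count=3: revealed 1 new [(1,4)] -> total=1
Click 2 (0,2) count=0: revealed 6 new [(0,1) (0,2) (0,3) (1,1) (1,2) (1,3)] -> total=7

Answer: 7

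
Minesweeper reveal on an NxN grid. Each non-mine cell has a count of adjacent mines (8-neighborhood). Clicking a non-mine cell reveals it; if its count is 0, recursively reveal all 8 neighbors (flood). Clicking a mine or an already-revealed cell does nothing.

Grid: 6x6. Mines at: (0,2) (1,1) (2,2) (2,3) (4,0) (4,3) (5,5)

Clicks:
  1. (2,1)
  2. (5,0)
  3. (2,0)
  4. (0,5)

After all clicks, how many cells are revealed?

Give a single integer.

Answer: 15

Derivation:
Click 1 (2,1) count=2: revealed 1 new [(2,1)] -> total=1
Click 2 (5,0) count=1: revealed 1 new [(5,0)] -> total=2
Click 3 (2,0) count=1: revealed 1 new [(2,0)] -> total=3
Click 4 (0,5) count=0: revealed 12 new [(0,3) (0,4) (0,5) (1,3) (1,4) (1,5) (2,4) (2,5) (3,4) (3,5) (4,4) (4,5)] -> total=15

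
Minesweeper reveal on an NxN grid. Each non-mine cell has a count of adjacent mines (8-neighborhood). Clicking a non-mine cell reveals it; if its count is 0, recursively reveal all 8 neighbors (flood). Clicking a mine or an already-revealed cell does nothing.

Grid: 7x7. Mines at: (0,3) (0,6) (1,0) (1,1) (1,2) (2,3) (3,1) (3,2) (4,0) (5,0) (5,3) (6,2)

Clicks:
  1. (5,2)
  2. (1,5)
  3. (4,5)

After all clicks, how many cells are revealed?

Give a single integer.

Click 1 (5,2) count=2: revealed 1 new [(5,2)] -> total=1
Click 2 (1,5) count=1: revealed 1 new [(1,5)] -> total=2
Click 3 (4,5) count=0: revealed 17 new [(1,4) (1,6) (2,4) (2,5) (2,6) (3,4) (3,5) (3,6) (4,4) (4,5) (4,6) (5,4) (5,5) (5,6) (6,4) (6,5) (6,6)] -> total=19

Answer: 19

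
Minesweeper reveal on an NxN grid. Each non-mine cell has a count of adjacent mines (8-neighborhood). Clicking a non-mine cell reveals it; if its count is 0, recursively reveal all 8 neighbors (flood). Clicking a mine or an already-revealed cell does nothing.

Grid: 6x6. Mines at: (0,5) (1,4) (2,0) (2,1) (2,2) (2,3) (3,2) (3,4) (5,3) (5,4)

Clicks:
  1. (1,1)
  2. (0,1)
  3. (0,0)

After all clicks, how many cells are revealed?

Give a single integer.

Answer: 8

Derivation:
Click 1 (1,1) count=3: revealed 1 new [(1,1)] -> total=1
Click 2 (0,1) count=0: revealed 7 new [(0,0) (0,1) (0,2) (0,3) (1,0) (1,2) (1,3)] -> total=8
Click 3 (0,0) count=0: revealed 0 new [(none)] -> total=8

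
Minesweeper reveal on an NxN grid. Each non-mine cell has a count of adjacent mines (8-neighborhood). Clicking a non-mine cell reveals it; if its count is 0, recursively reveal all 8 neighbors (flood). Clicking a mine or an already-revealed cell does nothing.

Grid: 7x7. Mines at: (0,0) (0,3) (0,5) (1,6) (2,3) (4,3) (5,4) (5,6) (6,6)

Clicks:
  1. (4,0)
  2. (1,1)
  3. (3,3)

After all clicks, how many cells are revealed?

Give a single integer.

Click 1 (4,0) count=0: revealed 20 new [(1,0) (1,1) (1,2) (2,0) (2,1) (2,2) (3,0) (3,1) (3,2) (4,0) (4,1) (4,2) (5,0) (5,1) (5,2) (5,3) (6,0) (6,1) (6,2) (6,3)] -> total=20
Click 2 (1,1) count=1: revealed 0 new [(none)] -> total=20
Click 3 (3,3) count=2: revealed 1 new [(3,3)] -> total=21

Answer: 21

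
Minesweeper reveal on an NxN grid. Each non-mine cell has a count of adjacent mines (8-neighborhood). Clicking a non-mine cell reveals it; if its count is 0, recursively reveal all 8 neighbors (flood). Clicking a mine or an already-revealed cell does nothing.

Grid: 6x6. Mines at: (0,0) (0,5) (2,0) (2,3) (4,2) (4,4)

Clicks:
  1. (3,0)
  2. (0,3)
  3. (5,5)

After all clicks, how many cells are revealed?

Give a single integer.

Click 1 (3,0) count=1: revealed 1 new [(3,0)] -> total=1
Click 2 (0,3) count=0: revealed 8 new [(0,1) (0,2) (0,3) (0,4) (1,1) (1,2) (1,3) (1,4)] -> total=9
Click 3 (5,5) count=1: revealed 1 new [(5,5)] -> total=10

Answer: 10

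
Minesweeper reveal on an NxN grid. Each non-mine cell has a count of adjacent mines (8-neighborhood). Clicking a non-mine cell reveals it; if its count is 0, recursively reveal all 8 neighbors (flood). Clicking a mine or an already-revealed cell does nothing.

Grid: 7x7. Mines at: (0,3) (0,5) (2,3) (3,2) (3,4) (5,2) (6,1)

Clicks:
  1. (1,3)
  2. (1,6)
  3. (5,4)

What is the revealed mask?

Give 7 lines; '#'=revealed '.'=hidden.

Click 1 (1,3) count=2: revealed 1 new [(1,3)] -> total=1
Click 2 (1,6) count=1: revealed 1 new [(1,6)] -> total=2
Click 3 (5,4) count=0: revealed 17 new [(1,5) (2,5) (2,6) (3,5) (3,6) (4,3) (4,4) (4,5) (4,6) (5,3) (5,4) (5,5) (5,6) (6,3) (6,4) (6,5) (6,6)] -> total=19

Answer: .......
...#.##
.....##
.....##
...####
...####
...####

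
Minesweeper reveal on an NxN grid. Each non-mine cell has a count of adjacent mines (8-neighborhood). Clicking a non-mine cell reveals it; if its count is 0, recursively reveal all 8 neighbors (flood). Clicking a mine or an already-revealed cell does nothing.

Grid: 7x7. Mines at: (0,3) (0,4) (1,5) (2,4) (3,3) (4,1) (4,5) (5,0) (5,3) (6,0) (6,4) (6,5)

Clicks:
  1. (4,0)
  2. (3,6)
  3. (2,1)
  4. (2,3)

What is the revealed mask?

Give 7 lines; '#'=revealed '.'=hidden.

Answer: ###....
###....
####...
###...#
#......
.......
.......

Derivation:
Click 1 (4,0) count=2: revealed 1 new [(4,0)] -> total=1
Click 2 (3,6) count=1: revealed 1 new [(3,6)] -> total=2
Click 3 (2,1) count=0: revealed 12 new [(0,0) (0,1) (0,2) (1,0) (1,1) (1,2) (2,0) (2,1) (2,2) (3,0) (3,1) (3,2)] -> total=14
Click 4 (2,3) count=2: revealed 1 new [(2,3)] -> total=15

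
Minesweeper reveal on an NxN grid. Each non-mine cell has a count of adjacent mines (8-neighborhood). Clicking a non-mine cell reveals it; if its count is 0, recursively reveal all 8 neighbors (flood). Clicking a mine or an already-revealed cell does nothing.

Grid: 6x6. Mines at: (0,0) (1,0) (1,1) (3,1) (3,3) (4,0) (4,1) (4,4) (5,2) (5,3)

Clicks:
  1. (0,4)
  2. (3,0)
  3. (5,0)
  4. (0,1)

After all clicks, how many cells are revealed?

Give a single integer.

Click 1 (0,4) count=0: revealed 14 new [(0,2) (0,3) (0,4) (0,5) (1,2) (1,3) (1,4) (1,5) (2,2) (2,3) (2,4) (2,5) (3,4) (3,5)] -> total=14
Click 2 (3,0) count=3: revealed 1 new [(3,0)] -> total=15
Click 3 (5,0) count=2: revealed 1 new [(5,0)] -> total=16
Click 4 (0,1) count=3: revealed 1 new [(0,1)] -> total=17

Answer: 17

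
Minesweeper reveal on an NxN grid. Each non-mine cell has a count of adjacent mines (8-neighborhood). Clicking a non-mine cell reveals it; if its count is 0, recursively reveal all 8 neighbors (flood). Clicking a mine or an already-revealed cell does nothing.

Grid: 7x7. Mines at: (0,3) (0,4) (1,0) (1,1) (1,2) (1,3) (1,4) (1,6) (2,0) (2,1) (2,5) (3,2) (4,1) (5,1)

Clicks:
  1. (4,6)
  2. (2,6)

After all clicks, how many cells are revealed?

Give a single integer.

Click 1 (4,6) count=0: revealed 19 new [(3,3) (3,4) (3,5) (3,6) (4,2) (4,3) (4,4) (4,5) (4,6) (5,2) (5,3) (5,4) (5,5) (5,6) (6,2) (6,3) (6,4) (6,5) (6,6)] -> total=19
Click 2 (2,6) count=2: revealed 1 new [(2,6)] -> total=20

Answer: 20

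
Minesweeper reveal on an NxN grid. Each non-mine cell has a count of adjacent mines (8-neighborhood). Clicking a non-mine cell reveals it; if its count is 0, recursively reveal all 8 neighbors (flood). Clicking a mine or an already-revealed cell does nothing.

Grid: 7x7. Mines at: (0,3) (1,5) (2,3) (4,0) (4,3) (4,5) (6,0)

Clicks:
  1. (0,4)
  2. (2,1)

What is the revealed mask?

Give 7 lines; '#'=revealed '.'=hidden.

Click 1 (0,4) count=2: revealed 1 new [(0,4)] -> total=1
Click 2 (2,1) count=0: revealed 12 new [(0,0) (0,1) (0,2) (1,0) (1,1) (1,2) (2,0) (2,1) (2,2) (3,0) (3,1) (3,2)] -> total=13

Answer: ###.#..
###....
###....
###....
.......
.......
.......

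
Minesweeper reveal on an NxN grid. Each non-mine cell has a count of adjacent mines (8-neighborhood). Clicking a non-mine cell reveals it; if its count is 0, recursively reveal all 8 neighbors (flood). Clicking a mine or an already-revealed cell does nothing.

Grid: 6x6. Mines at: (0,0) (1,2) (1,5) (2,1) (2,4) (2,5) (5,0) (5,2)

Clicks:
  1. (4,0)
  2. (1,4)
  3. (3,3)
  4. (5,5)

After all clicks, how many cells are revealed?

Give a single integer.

Answer: 11

Derivation:
Click 1 (4,0) count=1: revealed 1 new [(4,0)] -> total=1
Click 2 (1,4) count=3: revealed 1 new [(1,4)] -> total=2
Click 3 (3,3) count=1: revealed 1 new [(3,3)] -> total=3
Click 4 (5,5) count=0: revealed 8 new [(3,4) (3,5) (4,3) (4,4) (4,5) (5,3) (5,4) (5,5)] -> total=11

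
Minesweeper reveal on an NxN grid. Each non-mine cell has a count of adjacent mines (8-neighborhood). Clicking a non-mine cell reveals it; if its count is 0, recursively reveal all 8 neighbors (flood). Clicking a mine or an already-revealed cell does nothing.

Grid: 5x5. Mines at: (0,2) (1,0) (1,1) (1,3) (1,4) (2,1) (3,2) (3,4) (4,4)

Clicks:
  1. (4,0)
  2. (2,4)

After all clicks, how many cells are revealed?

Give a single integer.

Answer: 5

Derivation:
Click 1 (4,0) count=0: revealed 4 new [(3,0) (3,1) (4,0) (4,1)] -> total=4
Click 2 (2,4) count=3: revealed 1 new [(2,4)] -> total=5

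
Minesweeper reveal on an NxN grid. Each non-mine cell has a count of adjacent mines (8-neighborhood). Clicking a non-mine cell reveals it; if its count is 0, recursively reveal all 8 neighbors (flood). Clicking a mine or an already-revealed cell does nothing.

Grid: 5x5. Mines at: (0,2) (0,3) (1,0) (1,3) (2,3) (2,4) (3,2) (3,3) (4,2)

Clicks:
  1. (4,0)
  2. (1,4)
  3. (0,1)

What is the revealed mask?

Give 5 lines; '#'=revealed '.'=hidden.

Click 1 (4,0) count=0: revealed 6 new [(2,0) (2,1) (3,0) (3,1) (4,0) (4,1)] -> total=6
Click 2 (1,4) count=4: revealed 1 new [(1,4)] -> total=7
Click 3 (0,1) count=2: revealed 1 new [(0,1)] -> total=8

Answer: .#...
....#
##...
##...
##...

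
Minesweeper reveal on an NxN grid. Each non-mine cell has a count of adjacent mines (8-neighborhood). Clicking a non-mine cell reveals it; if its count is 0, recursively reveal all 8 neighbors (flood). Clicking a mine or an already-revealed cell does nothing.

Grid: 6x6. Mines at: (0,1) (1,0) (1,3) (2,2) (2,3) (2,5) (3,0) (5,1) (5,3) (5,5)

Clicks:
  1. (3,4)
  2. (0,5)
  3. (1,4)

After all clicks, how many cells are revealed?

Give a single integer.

Click 1 (3,4) count=2: revealed 1 new [(3,4)] -> total=1
Click 2 (0,5) count=0: revealed 4 new [(0,4) (0,5) (1,4) (1,5)] -> total=5
Click 3 (1,4) count=3: revealed 0 new [(none)] -> total=5

Answer: 5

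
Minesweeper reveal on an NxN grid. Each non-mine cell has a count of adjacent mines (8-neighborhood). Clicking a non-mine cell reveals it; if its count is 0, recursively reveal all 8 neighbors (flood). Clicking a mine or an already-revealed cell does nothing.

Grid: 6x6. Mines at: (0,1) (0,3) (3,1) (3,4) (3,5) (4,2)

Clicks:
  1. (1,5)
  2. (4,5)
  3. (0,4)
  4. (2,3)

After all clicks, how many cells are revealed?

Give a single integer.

Click 1 (1,5) count=0: revealed 6 new [(0,4) (0,5) (1,4) (1,5) (2,4) (2,5)] -> total=6
Click 2 (4,5) count=2: revealed 1 new [(4,5)] -> total=7
Click 3 (0,4) count=1: revealed 0 new [(none)] -> total=7
Click 4 (2,3) count=1: revealed 1 new [(2,3)] -> total=8

Answer: 8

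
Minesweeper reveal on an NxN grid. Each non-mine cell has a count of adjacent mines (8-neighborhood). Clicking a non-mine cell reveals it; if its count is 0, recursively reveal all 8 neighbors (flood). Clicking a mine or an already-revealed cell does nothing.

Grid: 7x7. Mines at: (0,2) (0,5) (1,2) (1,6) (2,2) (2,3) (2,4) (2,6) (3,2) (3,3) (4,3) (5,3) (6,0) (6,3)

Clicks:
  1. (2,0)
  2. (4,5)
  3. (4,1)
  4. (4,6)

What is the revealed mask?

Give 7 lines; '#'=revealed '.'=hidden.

Answer: ##.....
##.....
##.....
##..###
##..###
##..###
....###

Derivation:
Click 1 (2,0) count=0: revealed 12 new [(0,0) (0,1) (1,0) (1,1) (2,0) (2,1) (3,0) (3,1) (4,0) (4,1) (5,0) (5,1)] -> total=12
Click 2 (4,5) count=0: revealed 12 new [(3,4) (3,5) (3,6) (4,4) (4,5) (4,6) (5,4) (5,5) (5,6) (6,4) (6,5) (6,6)] -> total=24
Click 3 (4,1) count=1: revealed 0 new [(none)] -> total=24
Click 4 (4,6) count=0: revealed 0 new [(none)] -> total=24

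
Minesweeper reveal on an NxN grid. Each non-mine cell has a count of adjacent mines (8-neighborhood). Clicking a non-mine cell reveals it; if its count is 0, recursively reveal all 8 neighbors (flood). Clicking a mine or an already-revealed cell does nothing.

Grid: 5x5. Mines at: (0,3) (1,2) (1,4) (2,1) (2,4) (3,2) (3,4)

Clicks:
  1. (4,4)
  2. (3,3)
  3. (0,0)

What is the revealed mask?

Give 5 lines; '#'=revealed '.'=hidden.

Answer: ##...
##...
.....
...#.
....#

Derivation:
Click 1 (4,4) count=1: revealed 1 new [(4,4)] -> total=1
Click 2 (3,3) count=3: revealed 1 new [(3,3)] -> total=2
Click 3 (0,0) count=0: revealed 4 new [(0,0) (0,1) (1,0) (1,1)] -> total=6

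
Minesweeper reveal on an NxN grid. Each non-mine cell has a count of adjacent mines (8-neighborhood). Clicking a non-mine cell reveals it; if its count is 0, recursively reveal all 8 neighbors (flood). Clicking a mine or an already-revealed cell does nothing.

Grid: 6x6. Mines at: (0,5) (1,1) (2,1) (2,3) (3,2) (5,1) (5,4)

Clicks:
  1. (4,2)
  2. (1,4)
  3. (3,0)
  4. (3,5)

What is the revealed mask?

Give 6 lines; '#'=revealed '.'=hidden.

Answer: ......
....##
....##
#...##
..#.##
......

Derivation:
Click 1 (4,2) count=2: revealed 1 new [(4,2)] -> total=1
Click 2 (1,4) count=2: revealed 1 new [(1,4)] -> total=2
Click 3 (3,0) count=1: revealed 1 new [(3,0)] -> total=3
Click 4 (3,5) count=0: revealed 7 new [(1,5) (2,4) (2,5) (3,4) (3,5) (4,4) (4,5)] -> total=10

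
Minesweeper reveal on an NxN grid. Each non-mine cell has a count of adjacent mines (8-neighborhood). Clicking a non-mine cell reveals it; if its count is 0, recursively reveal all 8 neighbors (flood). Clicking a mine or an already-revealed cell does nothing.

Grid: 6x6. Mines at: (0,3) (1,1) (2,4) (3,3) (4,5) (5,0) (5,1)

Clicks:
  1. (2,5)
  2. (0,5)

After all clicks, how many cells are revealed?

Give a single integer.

Answer: 5

Derivation:
Click 1 (2,5) count=1: revealed 1 new [(2,5)] -> total=1
Click 2 (0,5) count=0: revealed 4 new [(0,4) (0,5) (1,4) (1,5)] -> total=5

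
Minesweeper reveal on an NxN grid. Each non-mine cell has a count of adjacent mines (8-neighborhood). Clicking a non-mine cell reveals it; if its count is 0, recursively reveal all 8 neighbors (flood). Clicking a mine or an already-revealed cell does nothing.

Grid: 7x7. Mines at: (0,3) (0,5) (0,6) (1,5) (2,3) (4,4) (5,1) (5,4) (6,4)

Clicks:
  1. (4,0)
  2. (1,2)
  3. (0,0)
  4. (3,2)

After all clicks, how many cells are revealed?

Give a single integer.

Click 1 (4,0) count=1: revealed 1 new [(4,0)] -> total=1
Click 2 (1,2) count=2: revealed 1 new [(1,2)] -> total=2
Click 3 (0,0) count=0: revealed 13 new [(0,0) (0,1) (0,2) (1,0) (1,1) (2,0) (2,1) (2,2) (3,0) (3,1) (3,2) (4,1) (4,2)] -> total=15
Click 4 (3,2) count=1: revealed 0 new [(none)] -> total=15

Answer: 15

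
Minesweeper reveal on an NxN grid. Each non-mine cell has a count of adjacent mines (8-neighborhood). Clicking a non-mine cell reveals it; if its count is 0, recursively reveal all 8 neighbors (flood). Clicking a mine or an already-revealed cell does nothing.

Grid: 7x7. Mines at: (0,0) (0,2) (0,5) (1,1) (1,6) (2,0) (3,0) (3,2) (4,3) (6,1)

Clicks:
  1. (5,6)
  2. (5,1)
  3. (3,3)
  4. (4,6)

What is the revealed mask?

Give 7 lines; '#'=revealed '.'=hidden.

Click 1 (5,6) count=0: revealed 24 new [(1,3) (1,4) (1,5) (2,3) (2,4) (2,5) (2,6) (3,3) (3,4) (3,5) (3,6) (4,4) (4,5) (4,6) (5,2) (5,3) (5,4) (5,5) (5,6) (6,2) (6,3) (6,4) (6,5) (6,6)] -> total=24
Click 2 (5,1) count=1: revealed 1 new [(5,1)] -> total=25
Click 3 (3,3) count=2: revealed 0 new [(none)] -> total=25
Click 4 (4,6) count=0: revealed 0 new [(none)] -> total=25

Answer: .......
...###.
...####
...####
....###
.######
..#####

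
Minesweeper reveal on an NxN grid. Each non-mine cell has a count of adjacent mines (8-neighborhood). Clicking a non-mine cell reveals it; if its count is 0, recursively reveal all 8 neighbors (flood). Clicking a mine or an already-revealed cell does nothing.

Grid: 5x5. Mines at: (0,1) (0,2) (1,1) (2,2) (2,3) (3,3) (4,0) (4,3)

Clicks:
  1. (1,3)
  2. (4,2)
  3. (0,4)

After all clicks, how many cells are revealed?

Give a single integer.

Click 1 (1,3) count=3: revealed 1 new [(1,3)] -> total=1
Click 2 (4,2) count=2: revealed 1 new [(4,2)] -> total=2
Click 3 (0,4) count=0: revealed 3 new [(0,3) (0,4) (1,4)] -> total=5

Answer: 5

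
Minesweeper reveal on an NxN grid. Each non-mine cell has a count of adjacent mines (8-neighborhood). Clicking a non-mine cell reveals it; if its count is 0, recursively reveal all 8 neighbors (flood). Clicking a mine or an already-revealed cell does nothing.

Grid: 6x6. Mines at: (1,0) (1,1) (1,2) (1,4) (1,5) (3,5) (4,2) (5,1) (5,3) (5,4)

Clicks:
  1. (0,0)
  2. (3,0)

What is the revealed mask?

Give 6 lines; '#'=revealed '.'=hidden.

Answer: #.....
......
##....
##....
##....
......

Derivation:
Click 1 (0,0) count=2: revealed 1 new [(0,0)] -> total=1
Click 2 (3,0) count=0: revealed 6 new [(2,0) (2,1) (3,0) (3,1) (4,0) (4,1)] -> total=7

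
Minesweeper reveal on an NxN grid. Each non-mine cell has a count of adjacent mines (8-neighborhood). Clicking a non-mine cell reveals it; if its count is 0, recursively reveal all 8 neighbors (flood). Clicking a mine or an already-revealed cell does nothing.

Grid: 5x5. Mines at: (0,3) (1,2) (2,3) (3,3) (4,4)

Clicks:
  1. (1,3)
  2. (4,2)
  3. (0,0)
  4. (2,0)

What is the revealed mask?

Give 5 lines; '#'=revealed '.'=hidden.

Click 1 (1,3) count=3: revealed 1 new [(1,3)] -> total=1
Click 2 (4,2) count=1: revealed 1 new [(4,2)] -> total=2
Click 3 (0,0) count=0: revealed 12 new [(0,0) (0,1) (1,0) (1,1) (2,0) (2,1) (2,2) (3,0) (3,1) (3,2) (4,0) (4,1)] -> total=14
Click 4 (2,0) count=0: revealed 0 new [(none)] -> total=14

Answer: ##...
##.#.
###..
###..
###..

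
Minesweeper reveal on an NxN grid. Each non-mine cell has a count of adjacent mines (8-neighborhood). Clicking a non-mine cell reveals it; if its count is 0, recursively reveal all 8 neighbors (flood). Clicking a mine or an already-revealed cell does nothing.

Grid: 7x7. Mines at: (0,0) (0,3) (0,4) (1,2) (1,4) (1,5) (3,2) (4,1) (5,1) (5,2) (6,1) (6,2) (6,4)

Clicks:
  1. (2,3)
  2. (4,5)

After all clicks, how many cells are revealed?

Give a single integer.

Answer: 18

Derivation:
Click 1 (2,3) count=3: revealed 1 new [(2,3)] -> total=1
Click 2 (4,5) count=0: revealed 17 new [(2,4) (2,5) (2,6) (3,3) (3,4) (3,5) (3,6) (4,3) (4,4) (4,5) (4,6) (5,3) (5,4) (5,5) (5,6) (6,5) (6,6)] -> total=18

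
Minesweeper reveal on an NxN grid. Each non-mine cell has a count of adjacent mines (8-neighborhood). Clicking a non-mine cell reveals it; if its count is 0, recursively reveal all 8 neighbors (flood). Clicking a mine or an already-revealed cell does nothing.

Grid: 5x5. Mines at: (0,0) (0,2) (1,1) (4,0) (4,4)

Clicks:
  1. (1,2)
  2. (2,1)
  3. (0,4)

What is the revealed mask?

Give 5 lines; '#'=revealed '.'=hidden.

Answer: ...##
..###
.####
.####
.###.

Derivation:
Click 1 (1,2) count=2: revealed 1 new [(1,2)] -> total=1
Click 2 (2,1) count=1: revealed 1 new [(2,1)] -> total=2
Click 3 (0,4) count=0: revealed 14 new [(0,3) (0,4) (1,3) (1,4) (2,2) (2,3) (2,4) (3,1) (3,2) (3,3) (3,4) (4,1) (4,2) (4,3)] -> total=16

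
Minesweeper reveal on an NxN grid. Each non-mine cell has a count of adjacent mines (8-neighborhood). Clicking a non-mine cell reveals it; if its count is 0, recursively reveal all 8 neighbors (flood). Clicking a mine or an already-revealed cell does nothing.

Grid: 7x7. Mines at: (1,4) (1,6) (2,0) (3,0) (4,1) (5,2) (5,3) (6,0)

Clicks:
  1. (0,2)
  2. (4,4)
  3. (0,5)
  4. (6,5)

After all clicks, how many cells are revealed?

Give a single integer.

Click 1 (0,2) count=0: revealed 31 new [(0,0) (0,1) (0,2) (0,3) (1,0) (1,1) (1,2) (1,3) (2,1) (2,2) (2,3) (2,4) (2,5) (2,6) (3,1) (3,2) (3,3) (3,4) (3,5) (3,6) (4,2) (4,3) (4,4) (4,5) (4,6) (5,4) (5,5) (5,6) (6,4) (6,5) (6,6)] -> total=31
Click 2 (4,4) count=1: revealed 0 new [(none)] -> total=31
Click 3 (0,5) count=2: revealed 1 new [(0,5)] -> total=32
Click 4 (6,5) count=0: revealed 0 new [(none)] -> total=32

Answer: 32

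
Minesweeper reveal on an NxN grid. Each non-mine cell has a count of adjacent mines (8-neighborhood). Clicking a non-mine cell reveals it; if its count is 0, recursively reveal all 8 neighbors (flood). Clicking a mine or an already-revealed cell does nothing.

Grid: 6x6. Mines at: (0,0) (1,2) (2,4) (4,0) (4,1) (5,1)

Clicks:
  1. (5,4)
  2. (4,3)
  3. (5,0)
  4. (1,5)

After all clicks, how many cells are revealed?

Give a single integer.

Answer: 14

Derivation:
Click 1 (5,4) count=0: revealed 12 new [(3,2) (3,3) (3,4) (3,5) (4,2) (4,3) (4,4) (4,5) (5,2) (5,3) (5,4) (5,5)] -> total=12
Click 2 (4,3) count=0: revealed 0 new [(none)] -> total=12
Click 3 (5,0) count=3: revealed 1 new [(5,0)] -> total=13
Click 4 (1,5) count=1: revealed 1 new [(1,5)] -> total=14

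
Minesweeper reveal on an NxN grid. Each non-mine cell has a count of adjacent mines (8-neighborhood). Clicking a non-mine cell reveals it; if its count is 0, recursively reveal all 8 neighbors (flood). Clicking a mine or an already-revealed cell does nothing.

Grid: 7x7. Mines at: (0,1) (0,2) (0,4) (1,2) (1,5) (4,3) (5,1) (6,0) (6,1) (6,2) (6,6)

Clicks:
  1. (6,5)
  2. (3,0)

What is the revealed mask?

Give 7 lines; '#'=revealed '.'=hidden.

Click 1 (6,5) count=1: revealed 1 new [(6,5)] -> total=1
Click 2 (3,0) count=0: revealed 11 new [(1,0) (1,1) (2,0) (2,1) (2,2) (3,0) (3,1) (3,2) (4,0) (4,1) (4,2)] -> total=12

Answer: .......
##.....
###....
###....
###....
.......
.....#.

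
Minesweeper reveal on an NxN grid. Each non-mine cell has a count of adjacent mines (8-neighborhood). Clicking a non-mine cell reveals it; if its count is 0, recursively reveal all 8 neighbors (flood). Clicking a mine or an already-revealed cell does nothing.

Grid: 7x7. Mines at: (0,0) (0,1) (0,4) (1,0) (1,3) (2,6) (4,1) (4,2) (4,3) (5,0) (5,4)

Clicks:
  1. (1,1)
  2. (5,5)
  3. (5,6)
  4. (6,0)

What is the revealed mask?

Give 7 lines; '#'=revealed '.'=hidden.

Answer: .......
.#.....
.......
.....##
.....##
.....##
#....##

Derivation:
Click 1 (1,1) count=3: revealed 1 new [(1,1)] -> total=1
Click 2 (5,5) count=1: revealed 1 new [(5,5)] -> total=2
Click 3 (5,6) count=0: revealed 7 new [(3,5) (3,6) (4,5) (4,6) (5,6) (6,5) (6,6)] -> total=9
Click 4 (6,0) count=1: revealed 1 new [(6,0)] -> total=10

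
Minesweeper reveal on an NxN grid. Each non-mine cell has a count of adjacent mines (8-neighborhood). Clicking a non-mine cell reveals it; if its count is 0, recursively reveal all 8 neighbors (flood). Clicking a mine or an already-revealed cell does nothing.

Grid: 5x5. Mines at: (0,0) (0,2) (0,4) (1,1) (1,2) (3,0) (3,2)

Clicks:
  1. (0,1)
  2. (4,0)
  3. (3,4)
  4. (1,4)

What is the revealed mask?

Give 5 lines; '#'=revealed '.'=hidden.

Click 1 (0,1) count=4: revealed 1 new [(0,1)] -> total=1
Click 2 (4,0) count=1: revealed 1 new [(4,0)] -> total=2
Click 3 (3,4) count=0: revealed 8 new [(1,3) (1,4) (2,3) (2,4) (3,3) (3,4) (4,3) (4,4)] -> total=10
Click 4 (1,4) count=1: revealed 0 new [(none)] -> total=10

Answer: .#...
...##
...##
...##
#..##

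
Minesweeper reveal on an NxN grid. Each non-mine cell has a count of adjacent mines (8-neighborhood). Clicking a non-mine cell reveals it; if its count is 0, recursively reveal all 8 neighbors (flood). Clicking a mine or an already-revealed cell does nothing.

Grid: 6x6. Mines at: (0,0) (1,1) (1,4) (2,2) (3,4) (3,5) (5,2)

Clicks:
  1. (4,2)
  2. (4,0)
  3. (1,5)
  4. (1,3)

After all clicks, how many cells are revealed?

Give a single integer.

Click 1 (4,2) count=1: revealed 1 new [(4,2)] -> total=1
Click 2 (4,0) count=0: revealed 8 new [(2,0) (2,1) (3,0) (3,1) (4,0) (4,1) (5,0) (5,1)] -> total=9
Click 3 (1,5) count=1: revealed 1 new [(1,5)] -> total=10
Click 4 (1,3) count=2: revealed 1 new [(1,3)] -> total=11

Answer: 11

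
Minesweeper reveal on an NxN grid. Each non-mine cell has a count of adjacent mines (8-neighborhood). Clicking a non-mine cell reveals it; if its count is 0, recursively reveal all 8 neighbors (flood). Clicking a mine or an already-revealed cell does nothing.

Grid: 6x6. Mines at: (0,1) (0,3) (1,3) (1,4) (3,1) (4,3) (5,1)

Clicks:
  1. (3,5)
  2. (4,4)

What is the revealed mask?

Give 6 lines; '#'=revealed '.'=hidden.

Click 1 (3,5) count=0: revealed 8 new [(2,4) (2,5) (3,4) (3,5) (4,4) (4,5) (5,4) (5,5)] -> total=8
Click 2 (4,4) count=1: revealed 0 new [(none)] -> total=8

Answer: ......
......
....##
....##
....##
....##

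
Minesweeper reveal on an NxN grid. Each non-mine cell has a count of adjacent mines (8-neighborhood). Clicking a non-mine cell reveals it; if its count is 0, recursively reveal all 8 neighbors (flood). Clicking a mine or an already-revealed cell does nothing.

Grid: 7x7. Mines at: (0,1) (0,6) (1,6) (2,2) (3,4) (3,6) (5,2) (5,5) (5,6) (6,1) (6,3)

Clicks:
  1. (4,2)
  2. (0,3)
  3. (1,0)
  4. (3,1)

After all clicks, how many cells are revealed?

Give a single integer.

Answer: 14

Derivation:
Click 1 (4,2) count=1: revealed 1 new [(4,2)] -> total=1
Click 2 (0,3) count=0: revealed 11 new [(0,2) (0,3) (0,4) (0,5) (1,2) (1,3) (1,4) (1,5) (2,3) (2,4) (2,5)] -> total=12
Click 3 (1,0) count=1: revealed 1 new [(1,0)] -> total=13
Click 4 (3,1) count=1: revealed 1 new [(3,1)] -> total=14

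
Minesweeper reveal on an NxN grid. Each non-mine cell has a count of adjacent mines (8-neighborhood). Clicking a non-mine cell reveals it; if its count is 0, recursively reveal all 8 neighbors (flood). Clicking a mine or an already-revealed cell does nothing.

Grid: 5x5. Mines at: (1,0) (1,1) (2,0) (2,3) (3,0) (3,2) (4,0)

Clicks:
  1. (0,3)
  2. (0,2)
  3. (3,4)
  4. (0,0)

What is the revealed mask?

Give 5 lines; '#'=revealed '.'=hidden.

Answer: #.###
..###
.....
....#
.....

Derivation:
Click 1 (0,3) count=0: revealed 6 new [(0,2) (0,3) (0,4) (1,2) (1,3) (1,4)] -> total=6
Click 2 (0,2) count=1: revealed 0 new [(none)] -> total=6
Click 3 (3,4) count=1: revealed 1 new [(3,4)] -> total=7
Click 4 (0,0) count=2: revealed 1 new [(0,0)] -> total=8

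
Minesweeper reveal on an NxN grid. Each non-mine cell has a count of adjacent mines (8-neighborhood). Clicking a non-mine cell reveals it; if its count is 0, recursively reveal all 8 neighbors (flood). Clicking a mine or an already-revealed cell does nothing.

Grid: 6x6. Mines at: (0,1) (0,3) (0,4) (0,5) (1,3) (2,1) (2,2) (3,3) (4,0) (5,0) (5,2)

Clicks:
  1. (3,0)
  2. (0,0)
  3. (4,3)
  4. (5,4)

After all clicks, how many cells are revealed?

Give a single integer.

Click 1 (3,0) count=2: revealed 1 new [(3,0)] -> total=1
Click 2 (0,0) count=1: revealed 1 new [(0,0)] -> total=2
Click 3 (4,3) count=2: revealed 1 new [(4,3)] -> total=3
Click 4 (5,4) count=0: revealed 11 new [(1,4) (1,5) (2,4) (2,5) (3,4) (3,5) (4,4) (4,5) (5,3) (5,4) (5,5)] -> total=14

Answer: 14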